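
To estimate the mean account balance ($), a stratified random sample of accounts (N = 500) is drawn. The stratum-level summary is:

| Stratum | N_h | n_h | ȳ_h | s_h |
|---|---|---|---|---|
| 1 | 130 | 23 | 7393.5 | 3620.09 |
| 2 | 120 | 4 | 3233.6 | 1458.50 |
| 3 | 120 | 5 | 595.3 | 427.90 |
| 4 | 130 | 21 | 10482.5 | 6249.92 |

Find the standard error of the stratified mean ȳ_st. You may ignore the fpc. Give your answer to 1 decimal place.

SE(ȳ_st) ≈ 443.8

V̂(ȳ_st) = Σ W_h² s_h²/n_h, with W_h = N_h/N and N = 500:
  stratum 1: (130/500)²·3620.09²/23 = 38517.5
  stratum 2: (120/500)²·1458.50²/4 = 30632
  stratum 3: (120/500)²·427.90²/5 = 2109.29
  stratum 4: (130/500)²·6249.92²/21 = 125741
V̂(ȳ_st) = 197000
SE(ȳ_st) = √197000 = 443.846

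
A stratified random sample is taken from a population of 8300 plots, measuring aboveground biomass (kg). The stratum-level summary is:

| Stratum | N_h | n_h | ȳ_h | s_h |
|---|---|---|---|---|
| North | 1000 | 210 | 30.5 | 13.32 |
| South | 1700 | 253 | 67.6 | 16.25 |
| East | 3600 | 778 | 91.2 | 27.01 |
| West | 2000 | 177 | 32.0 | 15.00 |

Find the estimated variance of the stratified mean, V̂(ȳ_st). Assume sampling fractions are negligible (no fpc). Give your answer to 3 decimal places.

V̂(ȳ_st) ≈ 0.306

V̂(ȳ_st) = Σ W_h² s_h²/n_h, with W_h = N_h/N and N = 8300:
  stratum North: (1000/8300)²·13.32²/210 = 0.012264
  stratum South: (1700/8300)²·16.25²/253 = 0.0437853
  stratum East: (3600/8300)²·27.01²/778 = 0.176408
  stratum West: (2000/8300)²·15.00²/177 = 0.0738096
V̂(ȳ_st) = 0.306267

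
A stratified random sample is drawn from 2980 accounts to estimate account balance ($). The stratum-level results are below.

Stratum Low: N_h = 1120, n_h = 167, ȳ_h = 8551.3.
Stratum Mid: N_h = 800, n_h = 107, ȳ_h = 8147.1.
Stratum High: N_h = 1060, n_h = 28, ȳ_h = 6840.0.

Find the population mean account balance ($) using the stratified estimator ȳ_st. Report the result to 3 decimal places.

ȳ_st ≈ 7834.072

N = Σ N_h = 2980. Stratum weights W_h = N_h/N.
ȳ_st = (1120·8551.3 + 800·8147.1 + 1060·6840.0) / 2980 = 7834.07248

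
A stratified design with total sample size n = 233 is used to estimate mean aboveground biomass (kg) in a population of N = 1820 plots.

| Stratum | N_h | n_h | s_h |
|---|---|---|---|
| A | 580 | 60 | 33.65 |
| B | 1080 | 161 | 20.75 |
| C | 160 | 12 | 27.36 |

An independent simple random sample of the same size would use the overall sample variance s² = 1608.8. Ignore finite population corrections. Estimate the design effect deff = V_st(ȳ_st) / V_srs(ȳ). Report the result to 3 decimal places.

V̂(ȳ_st) = Σ W_h² s_h²/n_h, with W_h = N_h/N and N = 1820:
  stratum A: (580/1820)²·33.65²/60 = 1.9166
  stratum B: (1080/1820)²·20.75²/161 = 0.941705
  stratum C: (160/1820)²·27.36²/12 = 0.482112
V_st = 3.34042
V_srs = s²/n = 1608.8/233 = 6.90472
deff = V_st / V_srs = 3.34042/6.90472 = 0.4838

deff ≈ 0.484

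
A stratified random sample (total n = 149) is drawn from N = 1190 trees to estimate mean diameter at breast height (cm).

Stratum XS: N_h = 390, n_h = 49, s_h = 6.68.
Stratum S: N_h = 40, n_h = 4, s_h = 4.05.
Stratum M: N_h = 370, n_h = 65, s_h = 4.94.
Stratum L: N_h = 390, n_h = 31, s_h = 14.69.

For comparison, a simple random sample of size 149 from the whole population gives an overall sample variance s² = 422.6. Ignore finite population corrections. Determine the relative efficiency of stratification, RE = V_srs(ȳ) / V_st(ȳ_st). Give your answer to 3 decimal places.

RE ≈ 3.200

V̂(ȳ_st) = Σ W_h² s_h²/n_h, with W_h = N_h/N and N = 1190:
  stratum XS: (390/1190)²·6.68²/49 = 0.097812
  stratum S: (40/1190)²·4.05²/4 = 0.00463315
  stratum M: (370/1190)²·4.94²/65 = 0.0362953
  stratum L: (390/1190)²·14.69²/31 = 0.747682
V_st = 0.886423
V_srs = s²/n = 422.6/149 = 2.83624
Relative efficiency = V_srs / V_st = 2.83624/0.886423 = 3.1996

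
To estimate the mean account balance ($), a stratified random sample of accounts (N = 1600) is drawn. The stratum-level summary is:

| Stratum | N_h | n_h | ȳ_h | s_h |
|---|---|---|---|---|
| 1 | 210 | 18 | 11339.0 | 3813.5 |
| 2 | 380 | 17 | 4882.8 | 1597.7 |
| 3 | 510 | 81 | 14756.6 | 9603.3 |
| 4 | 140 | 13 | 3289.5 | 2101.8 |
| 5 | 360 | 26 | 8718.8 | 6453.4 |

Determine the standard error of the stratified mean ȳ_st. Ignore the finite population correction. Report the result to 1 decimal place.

SE(ȳ_st) ≈ 470.9

V̂(ȳ_st) = Σ W_h² s_h²/n_h, with W_h = N_h/N and N = 1600:
  stratum 1: (210/1600)²·3813.5²/18 = 13917.9
  stratum 2: (380/1600)²·1597.7²/17 = 8469.71
  stratum 3: (510/1600)²·9603.3²/81 = 115679
  stratum 4: (140/1600)²·2101.8²/13 = 2601.69
  stratum 5: (360/1600)²·6453.4²/26 = 81090.3
V̂(ȳ_st) = 221759
SE(ȳ_st) = √221759 = 470.913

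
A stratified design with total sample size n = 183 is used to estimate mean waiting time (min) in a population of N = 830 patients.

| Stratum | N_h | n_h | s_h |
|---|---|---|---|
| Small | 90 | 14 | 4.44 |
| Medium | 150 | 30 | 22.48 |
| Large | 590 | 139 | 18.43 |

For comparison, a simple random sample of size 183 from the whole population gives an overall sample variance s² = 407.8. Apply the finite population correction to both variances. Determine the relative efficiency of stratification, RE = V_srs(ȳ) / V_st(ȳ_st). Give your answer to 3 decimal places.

RE ≈ 1.243

V̂(ȳ_st) = Σ W_h² (1 − n_h/N_h) s_h²/n_h, with W_h = N_h/N and N = 830:
  stratum Small: (90/830)²·(1 − 14/90)·4.44²/14 = 0.013981
  stratum Medium: (150/830)²·(1 − 30/150)·22.48²/30 = 0.440137
  stratum Large: (590/830)²·(1 − 139/590)·18.43²/139 = 0.943861
V_st = 1.39798
V_srs = (1 − 183/830)·407.8/183 = 1.73709
Relative efficiency = V_srs / V_st = 1.73709/1.39798 = 1.2426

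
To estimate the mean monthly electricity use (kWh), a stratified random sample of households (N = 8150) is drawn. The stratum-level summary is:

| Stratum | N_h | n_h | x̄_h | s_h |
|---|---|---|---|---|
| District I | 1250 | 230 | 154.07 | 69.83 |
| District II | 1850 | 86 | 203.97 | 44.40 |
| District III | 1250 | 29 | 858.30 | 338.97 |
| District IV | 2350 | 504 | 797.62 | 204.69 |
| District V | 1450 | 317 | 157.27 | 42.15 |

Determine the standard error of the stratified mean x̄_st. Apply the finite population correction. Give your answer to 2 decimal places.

V̂(x̄_st) = Σ W_h² (1 − n_h/N_h) s_h²/n_h, with W_h = N_h/N and N = 8150:
  stratum District I: (1250/8150)²·(1 − 230/1250)·69.83²/230 = 0.40696
  stratum District II: (1850/8150)²·(1 − 86/1850)·44.40²/86 = 1.12622
  stratum District III: (1250/8150)²·(1 − 29/1250)·338.97²/29 = 91.0406
  stratum District IV: (2350/8150)²·(1 − 504/2350)·204.69²/504 = 5.42934
  stratum District V: (1450/8150)²·(1 − 317/1450)·42.15²/317 = 0.138618
V̂(x̄_st) = 98.1417
SE(x̄_st) = √98.1417 = 9.90665

SE(x̄_st) ≈ 9.91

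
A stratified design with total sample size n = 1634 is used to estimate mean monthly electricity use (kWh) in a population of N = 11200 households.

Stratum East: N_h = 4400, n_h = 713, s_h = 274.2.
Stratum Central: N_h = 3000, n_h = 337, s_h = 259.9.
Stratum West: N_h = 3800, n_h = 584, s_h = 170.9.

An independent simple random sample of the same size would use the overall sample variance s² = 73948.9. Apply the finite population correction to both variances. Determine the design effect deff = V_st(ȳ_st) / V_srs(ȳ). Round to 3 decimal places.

V̂(ȳ_st) = Σ W_h² (1 − n_h/N_h) s_h²/n_h, with W_h = N_h/N and N = 11200:
  stratum East: (4400/11200)²·(1 − 713/4400)·274.2²/713 = 13.6375
  stratum Central: (3000/11200)²·(1 − 337/3000)·259.9²/337 = 12.7655
  stratum West: (3800/11200)²·(1 − 584/3800)·170.9²/584 = 4.87231
V_st = 31.2754
V_srs = (1 − 1634/11200)·73948.9/1634 = 38.6538
deff = V_st / V_srs = 31.2754/38.6538 = 0.8091

deff ≈ 0.809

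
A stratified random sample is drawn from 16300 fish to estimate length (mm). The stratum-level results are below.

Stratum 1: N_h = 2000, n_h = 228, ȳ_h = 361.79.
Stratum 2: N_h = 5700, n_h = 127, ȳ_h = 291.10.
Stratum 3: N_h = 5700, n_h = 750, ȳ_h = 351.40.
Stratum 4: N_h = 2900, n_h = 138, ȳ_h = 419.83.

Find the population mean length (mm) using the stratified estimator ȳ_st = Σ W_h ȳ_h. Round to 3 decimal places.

N = Σ N_h = 16300. Stratum weights W_h = N_h/N.
ȳ_st = (2000·361.79 + 5700·291.10 + 5700·351.40 + 2900·419.83) / 16300 = 343.76301

ȳ_st ≈ 343.763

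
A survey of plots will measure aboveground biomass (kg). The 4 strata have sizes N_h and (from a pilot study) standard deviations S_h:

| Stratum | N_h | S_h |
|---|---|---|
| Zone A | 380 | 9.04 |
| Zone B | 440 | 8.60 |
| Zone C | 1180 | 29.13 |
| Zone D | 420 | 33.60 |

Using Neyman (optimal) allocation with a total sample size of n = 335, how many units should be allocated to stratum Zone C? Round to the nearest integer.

207

Neyman allocation: n_h = n · N_h S_h / Σ N_i S_i, with n = 335.
  stratum Zone A: N_h·S_h = 380·9.04 = 3435.20
  stratum Zone B: N_h·S_h = 440·8.60 = 3784.00
  stratum Zone C: N_h·S_h = 1180·29.13 = 34373.40
  stratum Zone D: N_h·S_h = 420·33.60 = 14112.00
Σ N_h S_h = 55704.60
n for stratum Zone C = 335·34373.40/55704.60 = 206.717 → 207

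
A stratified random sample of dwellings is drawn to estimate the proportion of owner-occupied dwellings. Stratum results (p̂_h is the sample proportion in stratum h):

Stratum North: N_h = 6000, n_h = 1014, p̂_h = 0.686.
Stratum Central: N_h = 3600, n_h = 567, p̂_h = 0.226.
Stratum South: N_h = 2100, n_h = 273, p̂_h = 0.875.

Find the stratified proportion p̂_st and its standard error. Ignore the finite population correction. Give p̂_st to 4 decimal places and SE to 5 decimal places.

N = 11700; stratum weights W_h = N_h/N.
p̂_st = Σ W_h p̂_h = (6000·0.686 + 3600·0.226 + 2100·0.875)/11700 = 0.57838
V̂(p̂_st) = Σ W_h² p̂_h(1−p̂_h)/(n_h−1):
  stratum North: (6000/11700)²·0.686·0.314/1013 = 5.5921e-05
  stratum Central: (3600/11700)²·0.226·0.774/566 = 2.92595e-05
  stratum South: (2100/11700)²·0.875·0.125/272 = 1.29544e-05
V̂(p̂_st) = 9.81348e-05; SE = √V̂ = 0.0099063

p̂_st ≈ 0.5784, SE ≈ 0.00991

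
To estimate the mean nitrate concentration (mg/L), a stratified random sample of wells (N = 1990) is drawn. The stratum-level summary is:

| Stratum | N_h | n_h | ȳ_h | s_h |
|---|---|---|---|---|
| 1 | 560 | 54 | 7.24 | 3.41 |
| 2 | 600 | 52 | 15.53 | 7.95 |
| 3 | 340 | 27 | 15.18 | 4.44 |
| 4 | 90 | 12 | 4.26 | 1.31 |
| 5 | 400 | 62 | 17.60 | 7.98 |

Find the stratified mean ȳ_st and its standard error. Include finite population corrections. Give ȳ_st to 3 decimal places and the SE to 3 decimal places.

ȳ_st ≈ 13.044, SE ≈ 0.414

ȳ_st = Σ W_h ȳ_h = (560·7.24 + 600·15.53 + 340·15.18 + 90·4.26 + 400·17.60)/1990 = 13.04372
V̂(ȳ_st) = Σ W_h² (1 − n_h/N_h) s_h²/n_h, with W_h = N_h/N and N = 1990:
  stratum 1: (560/1990)²·(1 − 54/560)·3.41²/54 = 0.015408
  stratum 2: (600/1990)²·(1 − 52/600)·7.95²/52 = 0.100915
  stratum 3: (340/1990)²·(1 − 27/340)·4.44²/27 = 0.0196209
  stratum 4: (90/1990)²·(1 − 12/90)·1.31²/12 = 0.000253508
  stratum 5: (400/1990)²·(1 − 62/400)·7.98²/62 = 0.0350659
V̂(ȳ_st) = 0.171264
SE(ȳ_st) = √0.171264 = 0.41384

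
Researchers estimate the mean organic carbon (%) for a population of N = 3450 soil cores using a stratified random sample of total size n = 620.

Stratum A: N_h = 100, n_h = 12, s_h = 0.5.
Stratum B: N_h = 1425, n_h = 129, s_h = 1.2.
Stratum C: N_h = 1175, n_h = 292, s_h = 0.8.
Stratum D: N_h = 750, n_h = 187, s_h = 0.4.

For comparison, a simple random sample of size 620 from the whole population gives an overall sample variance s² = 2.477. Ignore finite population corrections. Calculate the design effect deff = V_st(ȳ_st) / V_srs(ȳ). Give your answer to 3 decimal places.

V̂(ȳ_st) = Σ W_h² s_h²/n_h, with W_h = N_h/N and N = 3450:
  stratum A: (100/3450)²·0.5²/12 = 1.75033e-05
  stratum B: (1425/3450)²·1.2²/129 = 0.00190443
  stratum C: (1175/3450)²·0.8²/292 = 0.000254235
  stratum D: (750/3450)²·0.4²/187 = 4.04355e-05
V_st = 0.0022166
V_srs = s²/n = 2.477/620 = 0.00399516
deff = V_st / V_srs = 0.0022166/0.00399516 = 0.5548

deff ≈ 0.555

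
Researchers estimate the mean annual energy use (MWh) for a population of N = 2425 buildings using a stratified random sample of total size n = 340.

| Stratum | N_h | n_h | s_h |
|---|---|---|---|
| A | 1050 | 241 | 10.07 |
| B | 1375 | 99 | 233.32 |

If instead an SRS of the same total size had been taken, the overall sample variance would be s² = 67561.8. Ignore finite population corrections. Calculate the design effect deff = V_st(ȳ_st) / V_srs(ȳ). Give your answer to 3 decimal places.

deff ≈ 0.890

V̂(ȳ_st) = Σ W_h² s_h²/n_h, with W_h = N_h/N and N = 2425:
  stratum A: (1050/2425)²·10.07²/241 = 0.0788855
  stratum B: (1375/2425)²·233.32²/99 = 176.787
V_st = 176.866
V_srs = s²/n = 67561.8/340 = 198.711
deff = V_st / V_srs = 176.866/198.711 = 0.8901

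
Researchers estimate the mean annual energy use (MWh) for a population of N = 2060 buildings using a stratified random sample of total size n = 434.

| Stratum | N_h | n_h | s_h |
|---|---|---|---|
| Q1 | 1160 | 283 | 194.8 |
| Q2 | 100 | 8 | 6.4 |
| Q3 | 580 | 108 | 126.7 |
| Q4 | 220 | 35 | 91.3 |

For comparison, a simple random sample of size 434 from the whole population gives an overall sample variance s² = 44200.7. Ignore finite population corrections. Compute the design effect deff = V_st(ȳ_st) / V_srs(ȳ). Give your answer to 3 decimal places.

V̂(ȳ_st) = Σ W_h² s_h²/n_h, with W_h = N_h/N and N = 2060:
  stratum Q1: (1160/2060)²·194.8²/283 = 42.518
  stratum Q2: (100/2060)²·6.4²/8 = 0.0120652
  stratum Q3: (580/2060)²·126.7²/108 = 11.7829
  stratum Q4: (220/2060)²·91.3²/35 = 2.71634
V_st = 57.0293
V_srs = s²/n = 44200.7/434 = 101.845
deff = V_st / V_srs = 57.0293/101.845 = 0.5600

deff ≈ 0.560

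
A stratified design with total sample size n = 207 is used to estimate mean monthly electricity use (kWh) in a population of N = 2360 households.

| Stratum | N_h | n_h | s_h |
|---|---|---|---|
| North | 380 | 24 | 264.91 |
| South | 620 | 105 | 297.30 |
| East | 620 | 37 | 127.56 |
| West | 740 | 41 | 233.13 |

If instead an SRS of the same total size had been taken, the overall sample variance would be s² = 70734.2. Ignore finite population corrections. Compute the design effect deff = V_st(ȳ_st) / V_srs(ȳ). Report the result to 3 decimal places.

deff ≈ 0.862

V̂(ȳ_st) = Σ W_h² s_h²/n_h, with W_h = N_h/N and N = 2360:
  stratum North: (380/2360)²·264.91²/24 = 75.8104
  stratum South: (620/2360)²·297.30²/105 = 58.0978
  stratum East: (620/2360)²·127.56²/37 = 30.352
  stratum West: (740/2360)²·233.13²/41 = 130.332
V_st = 294.592
V_srs = s²/n = 70734.2/207 = 341.711
deff = V_st / V_srs = 294.592/341.711 = 0.8621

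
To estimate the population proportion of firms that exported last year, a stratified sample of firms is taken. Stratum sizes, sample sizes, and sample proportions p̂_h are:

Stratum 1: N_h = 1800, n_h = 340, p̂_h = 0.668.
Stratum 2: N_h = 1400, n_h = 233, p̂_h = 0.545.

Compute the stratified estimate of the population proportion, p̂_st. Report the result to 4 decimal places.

p̂_st ≈ 0.6142

N = 3200; stratum weights W_h = N_h/N.
p̂_st = Σ W_h p̂_h = (1800·0.668 + 1400·0.545)/3200 = 0.61419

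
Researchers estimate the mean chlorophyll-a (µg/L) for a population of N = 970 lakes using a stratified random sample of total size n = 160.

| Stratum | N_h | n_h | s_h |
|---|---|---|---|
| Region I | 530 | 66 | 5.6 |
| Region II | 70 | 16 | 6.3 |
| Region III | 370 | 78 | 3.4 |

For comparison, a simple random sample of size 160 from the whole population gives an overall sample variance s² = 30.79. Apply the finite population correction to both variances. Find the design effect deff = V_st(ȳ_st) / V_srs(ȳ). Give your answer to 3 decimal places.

deff ≈ 0.941

V̂(ȳ_st) = Σ W_h² (1 − n_h/N_h) s_h²/n_h, with W_h = N_h/N and N = 970:
  stratum Region I: (530/970)²·(1 − 66/530)·5.6²/66 = 0.124189
  stratum Region II: (70/970)²·(1 − 16/70)·6.3²/16 = 0.00996574
  stratum Region III: (370/970)²·(1 − 78/370)·3.4²/78 = 0.0170178
V_st = 0.151172
V_srs = (1 − 160/970)·30.79/160 = 0.160695
deff = V_st / V_srs = 0.151172/0.160695 = 0.9407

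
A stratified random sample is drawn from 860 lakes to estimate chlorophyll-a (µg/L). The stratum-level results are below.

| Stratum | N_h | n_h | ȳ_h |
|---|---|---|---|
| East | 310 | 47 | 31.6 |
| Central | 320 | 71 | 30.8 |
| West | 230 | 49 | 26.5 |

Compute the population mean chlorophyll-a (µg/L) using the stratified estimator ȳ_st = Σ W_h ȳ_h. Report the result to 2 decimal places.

ȳ_st ≈ 29.94

N = Σ N_h = 860. Stratum weights W_h = N_h/N.
ȳ_st = (310·31.6 + 320·30.8 + 230·26.5) / 860 = 29.9384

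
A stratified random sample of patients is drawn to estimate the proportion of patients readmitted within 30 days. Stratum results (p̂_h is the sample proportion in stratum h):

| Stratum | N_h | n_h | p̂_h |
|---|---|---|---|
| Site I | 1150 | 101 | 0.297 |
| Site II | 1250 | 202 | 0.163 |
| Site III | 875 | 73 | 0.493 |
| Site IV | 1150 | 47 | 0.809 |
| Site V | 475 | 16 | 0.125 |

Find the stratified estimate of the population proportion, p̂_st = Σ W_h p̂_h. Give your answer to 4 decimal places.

N = 4900; stratum weights W_h = N_h/N.
p̂_st = Σ W_h p̂_h = (1150·0.297 + 1250·0.163 + 875·0.493 + 1150·0.809 + 475·0.125)/4900 = 0.40131

p̂_st ≈ 0.4013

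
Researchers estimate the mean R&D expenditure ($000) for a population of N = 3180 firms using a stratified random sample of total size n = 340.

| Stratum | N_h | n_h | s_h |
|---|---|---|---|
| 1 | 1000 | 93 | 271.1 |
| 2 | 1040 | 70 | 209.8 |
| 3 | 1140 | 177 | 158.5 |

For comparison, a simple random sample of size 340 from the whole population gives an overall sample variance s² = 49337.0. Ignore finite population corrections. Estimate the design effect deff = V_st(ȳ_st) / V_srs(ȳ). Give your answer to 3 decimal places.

V̂(ȳ_st) = Σ W_h² s_h²/n_h, with W_h = N_h/N and N = 3180:
  stratum 1: (1000/3180)²·271.1²/93 = 78.1487
  stratum 2: (1040/3180)²·209.8²/70 = 67.2551
  stratum 3: (1140/3180)²·158.5²/177 = 18.2407
V_st = 163.645
V_srs = s²/n = 49337.0/340 = 145.109
deff = V_st / V_srs = 163.645/145.109 = 1.1277

deff ≈ 1.128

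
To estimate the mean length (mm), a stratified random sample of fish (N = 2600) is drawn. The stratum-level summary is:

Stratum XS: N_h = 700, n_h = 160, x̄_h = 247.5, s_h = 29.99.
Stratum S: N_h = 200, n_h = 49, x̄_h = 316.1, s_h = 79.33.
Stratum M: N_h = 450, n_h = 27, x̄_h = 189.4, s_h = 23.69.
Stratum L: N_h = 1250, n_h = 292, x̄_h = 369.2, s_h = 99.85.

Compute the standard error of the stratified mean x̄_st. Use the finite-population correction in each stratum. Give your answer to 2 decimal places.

V̂(x̄_st) = Σ W_h² (1 − n_h/N_h) s_h²/n_h, with W_h = N_h/N and N = 2600:
  stratum XS: (700/2600)²·(1 − 160/700)·29.99²/160 = 0.314324
  stratum S: (200/2600)²·(1 − 49/200)·79.33²/49 = 0.573772
  stratum M: (450/2600)²·(1 − 27/450)·23.69²/27 = 0.585292
  stratum L: (1250/2600)²·(1 − 292/1250)·99.85²/292 = 6.04842
V̂(x̄_st) = 7.52181
SE(x̄_st) = √7.52181 = 2.74259

SE(x̄_st) ≈ 2.74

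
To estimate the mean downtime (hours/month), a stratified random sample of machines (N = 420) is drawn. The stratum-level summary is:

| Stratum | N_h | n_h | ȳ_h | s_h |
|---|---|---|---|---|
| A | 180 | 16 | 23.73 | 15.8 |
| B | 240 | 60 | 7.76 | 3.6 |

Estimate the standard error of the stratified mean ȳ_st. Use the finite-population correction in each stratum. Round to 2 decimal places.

V̂(ȳ_st) = Σ W_h² (1 − n_h/N_h) s_h²/n_h, with W_h = N_h/N and N = 420:
  stratum A: (180/420)²·(1 − 16/180)·15.8²/16 = 2.61103
  stratum B: (240/420)²·(1 − 60/240)·3.6²/60 = 0.052898
V̂(ȳ_st) = 2.66393
SE(ȳ_st) = √2.66393 = 1.63215

SE(ȳ_st) ≈ 1.63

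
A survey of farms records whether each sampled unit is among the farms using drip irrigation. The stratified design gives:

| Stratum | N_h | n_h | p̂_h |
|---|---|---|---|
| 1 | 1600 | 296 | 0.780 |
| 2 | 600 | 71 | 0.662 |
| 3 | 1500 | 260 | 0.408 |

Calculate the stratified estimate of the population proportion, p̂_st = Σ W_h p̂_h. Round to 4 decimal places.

N = 3700; stratum weights W_h = N_h/N.
p̂_st = Σ W_h p̂_h = (1600·0.780 + 600·0.662 + 1500·0.408)/3700 = 0.61005

p̂_st ≈ 0.6101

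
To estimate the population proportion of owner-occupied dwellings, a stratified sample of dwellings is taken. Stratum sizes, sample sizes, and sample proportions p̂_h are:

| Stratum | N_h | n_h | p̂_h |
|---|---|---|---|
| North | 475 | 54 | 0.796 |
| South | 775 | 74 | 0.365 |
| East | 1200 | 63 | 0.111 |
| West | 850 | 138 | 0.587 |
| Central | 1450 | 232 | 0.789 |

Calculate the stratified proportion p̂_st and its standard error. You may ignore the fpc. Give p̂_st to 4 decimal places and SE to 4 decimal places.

p̂_st ≈ 0.5131, SE ≈ 0.0185

N = 4750; stratum weights W_h = N_h/N.
p̂_st = Σ W_h p̂_h = (475·0.796 + 775·0.365 + 1200·0.111 + 850·0.587 + 1450·0.789)/4750 = 0.51309
V̂(p̂_st) = Σ W_h² p̂_h(1−p̂_h)/(n_h−1):
  stratum North: (475/4750)²·0.796·0.204/53 = 3.06385e-05
  stratum South: (775/4750)²·0.365·0.635/73 = 8.45201e-05
  stratum East: (1200/4750)²·0.111·0.889/62 = 0.00010158
  stratum West: (850/4750)²·0.587·0.413/137 = 5.66654e-05
  stratum Central: (1450/4750)²·0.789·0.211/231 = 6.71578e-05
V̂(p̂_st) = 0.000340562; SE = √V̂ = 0.0184543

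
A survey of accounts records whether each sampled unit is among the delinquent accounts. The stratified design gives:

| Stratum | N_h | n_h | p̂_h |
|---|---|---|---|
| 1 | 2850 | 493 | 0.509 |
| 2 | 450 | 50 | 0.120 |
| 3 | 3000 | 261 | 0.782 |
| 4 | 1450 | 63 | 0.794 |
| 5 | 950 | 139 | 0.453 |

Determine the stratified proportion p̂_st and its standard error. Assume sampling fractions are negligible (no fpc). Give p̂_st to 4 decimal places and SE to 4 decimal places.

N = 8700; stratum weights W_h = N_h/N.
p̂_st = Σ W_h p̂_h = (2850·0.509 + 450·0.120 + 3000·0.782 + 1450·0.794 + 950·0.453)/8700 = 0.62440
V̂(p̂_st) = Σ W_h² p̂_h(1−p̂_h)/(n_h−1):
  stratum 1: (2850/8700)²·0.509·0.491/492 = 5.45112e-05
  stratum 2: (450/8700)²·0.120·0.880/49 = 5.76573e-06
  stratum 3: (3000/8700)²·0.782·0.218/260 = 7.7964e-05
  stratum 4: (1450/8700)²·0.794·0.206/62 = 7.32814e-05
  stratum 5: (950/8700)²·0.453·0.547/138 = 2.14099e-05
V̂(p̂_st) = 0.000232932; SE = √V̂ = 0.0152621

p̂_st ≈ 0.6244, SE ≈ 0.0153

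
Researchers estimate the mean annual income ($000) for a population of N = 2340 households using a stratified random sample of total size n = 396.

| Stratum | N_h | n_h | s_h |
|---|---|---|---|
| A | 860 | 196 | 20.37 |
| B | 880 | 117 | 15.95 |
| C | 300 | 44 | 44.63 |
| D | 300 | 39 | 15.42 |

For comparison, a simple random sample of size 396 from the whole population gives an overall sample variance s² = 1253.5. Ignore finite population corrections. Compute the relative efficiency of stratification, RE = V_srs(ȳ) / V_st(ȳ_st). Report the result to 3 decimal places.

V̂(ȳ_st) = Σ W_h² s_h²/n_h, with W_h = N_h/N and N = 2340:
  stratum A: (860/2340)²·20.37²/196 = 0.285951
  stratum B: (880/2340)²·15.95²/117 = 0.307517
  stratum C: (300/2340)²·44.63²/44 = 0.744067
  stratum D: (300/2340)²·15.42²/39 = 0.100211
V_st = 1.43775
V_srs = s²/n = 1253.5/396 = 3.1654
Relative efficiency = V_srs / V_st = 3.1654/1.43775 = 2.2016

RE ≈ 2.202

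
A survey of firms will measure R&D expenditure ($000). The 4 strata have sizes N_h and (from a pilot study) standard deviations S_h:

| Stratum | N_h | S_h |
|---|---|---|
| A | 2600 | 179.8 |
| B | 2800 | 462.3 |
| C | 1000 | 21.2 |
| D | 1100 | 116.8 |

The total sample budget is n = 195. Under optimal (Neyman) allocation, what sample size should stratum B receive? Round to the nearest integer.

Neyman allocation: n_h = n · N_h S_h / Σ N_i S_i, with n = 195.
  stratum A: N_h·S_h = 2600·179.8 = 467480.00
  stratum B: N_h·S_h = 2800·462.3 = 1294440.00
  stratum C: N_h·S_h = 1000·21.2 = 21200.00
  stratum D: N_h·S_h = 1100·116.8 = 128480.00
Σ N_h S_h = 1911600.00
n for stratum B = 195·1294440.00/1911600.00 = 132.044 → 132

132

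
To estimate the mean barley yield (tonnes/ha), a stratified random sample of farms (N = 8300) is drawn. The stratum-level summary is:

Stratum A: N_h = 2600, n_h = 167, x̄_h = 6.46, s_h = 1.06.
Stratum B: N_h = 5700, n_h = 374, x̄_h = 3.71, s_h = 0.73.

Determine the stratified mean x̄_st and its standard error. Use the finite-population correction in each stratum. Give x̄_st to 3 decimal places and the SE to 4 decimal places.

x̄_st = Σ W_h x̄_h = (2600·6.46 + 5700·3.71)/8300 = 4.57145
V̂(x̄_st) = Σ W_h² (1 − n_h/N_h) s_h²/n_h, with W_h = N_h/N and N = 8300:
  stratum A: (2600/8300)²·(1 − 167/2600)·1.06²/167 = 0.000617809
  stratum B: (5700/8300)²·(1 − 374/5700)·0.73²/374 = 0.000627905
V̂(x̄_st) = 0.00124571
SE(x̄_st) = √0.00124571 = 0.0352947

x̄_st ≈ 4.571, SE ≈ 0.0353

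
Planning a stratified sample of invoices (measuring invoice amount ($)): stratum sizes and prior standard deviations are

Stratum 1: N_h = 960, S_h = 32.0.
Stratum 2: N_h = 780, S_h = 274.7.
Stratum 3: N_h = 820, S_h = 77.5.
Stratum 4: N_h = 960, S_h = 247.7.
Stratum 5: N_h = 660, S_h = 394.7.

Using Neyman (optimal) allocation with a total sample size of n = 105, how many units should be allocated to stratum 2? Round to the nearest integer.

Neyman allocation: n_h = n · N_h S_h / Σ N_i S_i, with n = 105.
  stratum 1: N_h·S_h = 960·32.0 = 30720.00
  stratum 2: N_h·S_h = 780·274.7 = 214266.00
  stratum 3: N_h·S_h = 820·77.5 = 63550.00
  stratum 4: N_h·S_h = 960·247.7 = 237792.00
  stratum 5: N_h·S_h = 660·394.7 = 260502.00
Σ N_h S_h = 806830.00
n for stratum 2 = 105·214266.00/806830.00 = 27.884 → 28

28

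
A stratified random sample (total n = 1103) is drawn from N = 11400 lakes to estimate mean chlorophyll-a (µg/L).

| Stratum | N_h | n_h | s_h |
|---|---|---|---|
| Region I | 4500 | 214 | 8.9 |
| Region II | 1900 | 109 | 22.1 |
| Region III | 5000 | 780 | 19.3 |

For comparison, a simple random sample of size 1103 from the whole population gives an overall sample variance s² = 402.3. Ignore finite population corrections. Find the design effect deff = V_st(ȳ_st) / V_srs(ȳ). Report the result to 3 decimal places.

deff ≈ 0.751

V̂(ȳ_st) = Σ W_h² s_h²/n_h, with W_h = N_h/N and N = 11400:
  stratum Region I: (4500/11400)²·8.9²/214 = 0.0576742
  stratum Region II: (1900/11400)²·22.1²/109 = 0.124467
  stratum Region III: (5000/11400)²·19.3²/780 = 0.0918651
V_st = 0.274007
V_srs = s²/n = 402.3/1103 = 0.364733
deff = V_st / V_srs = 0.274007/0.364733 = 0.7513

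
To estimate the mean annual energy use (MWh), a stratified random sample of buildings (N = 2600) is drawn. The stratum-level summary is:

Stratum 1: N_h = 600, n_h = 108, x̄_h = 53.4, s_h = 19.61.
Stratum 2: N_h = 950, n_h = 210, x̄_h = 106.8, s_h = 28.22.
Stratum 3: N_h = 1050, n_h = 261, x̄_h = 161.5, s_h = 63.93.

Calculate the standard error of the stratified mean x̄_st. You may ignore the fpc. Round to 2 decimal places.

V̂(x̄_st) = Σ W_h² s_h²/n_h, with W_h = N_h/N and N = 2600:
  stratum 1: (600/2600)²·19.61²/108 = 0.189621
  stratum 2: (950/2600)²·28.22²/210 = 0.506285
  stratum 3: (1050/2600)²·63.93²/261 = 2.55388
V̂(x̄_st) = 3.24979
SE(x̄_st) = √3.24979 = 1.80272

SE(x̄_st) ≈ 1.80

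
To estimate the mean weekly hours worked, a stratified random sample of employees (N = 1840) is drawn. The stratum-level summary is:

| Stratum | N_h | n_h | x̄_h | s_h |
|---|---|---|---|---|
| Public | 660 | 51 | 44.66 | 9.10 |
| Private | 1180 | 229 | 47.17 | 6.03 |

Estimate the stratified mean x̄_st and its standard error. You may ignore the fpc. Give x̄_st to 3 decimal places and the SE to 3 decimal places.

x̄_st ≈ 46.270, SE ≈ 0.524

x̄_st = Σ W_h x̄_h = (660·44.66 + 1180·47.17)/1840 = 46.26967
V̂(x̄_st) = Σ W_h² s_h²/n_h, with W_h = N_h/N and N = 1840:
  stratum Public: (660/1840)²·9.10²/51 = 0.208913
  stratum Private: (1180/1840)²·6.03²/229 = 0.0653022
V̂(x̄_st) = 0.274215
SE(x̄_st) = √0.274215 = 0.523655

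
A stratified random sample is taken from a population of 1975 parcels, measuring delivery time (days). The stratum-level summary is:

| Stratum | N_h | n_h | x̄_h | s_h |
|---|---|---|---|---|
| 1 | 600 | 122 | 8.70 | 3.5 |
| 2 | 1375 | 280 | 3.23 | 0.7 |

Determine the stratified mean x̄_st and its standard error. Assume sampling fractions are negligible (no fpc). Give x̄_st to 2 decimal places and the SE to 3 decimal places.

x̄_st = Σ W_h x̄_h = (600·8.70 + 1375·3.23)/1975 = 4.89177
V̂(x̄_st) = Σ W_h² s_h²/n_h, with W_h = N_h/N and N = 1975:
  stratum 1: (600/1975)²·3.5²/122 = 0.00926712
  stratum 2: (1375/1975)²·0.7²/280 = 0.000848221
V̂(x̄_st) = 0.0101153
SE(x̄_st) = √0.0101153 = 0.100575

x̄_st ≈ 4.89, SE ≈ 0.101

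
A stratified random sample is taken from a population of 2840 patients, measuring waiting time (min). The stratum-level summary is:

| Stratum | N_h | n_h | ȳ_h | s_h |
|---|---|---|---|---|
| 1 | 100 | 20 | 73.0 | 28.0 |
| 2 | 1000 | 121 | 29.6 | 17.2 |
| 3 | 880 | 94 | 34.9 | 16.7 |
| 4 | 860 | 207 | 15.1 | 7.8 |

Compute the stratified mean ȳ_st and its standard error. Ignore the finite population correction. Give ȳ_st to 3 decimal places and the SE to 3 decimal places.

ȳ_st = Σ W_h ȳ_h = (100·73.0 + 1000·29.6 + 880·34.9 + 860·15.1)/2840 = 28.37958
V̂(ȳ_st) = Σ W_h² s_h²/n_h, with W_h = N_h/N and N = 2840:
  stratum 1: (100/2840)²·28.0²/20 = 0.0486015
  stratum 2: (1000/2840)²·17.2²/121 = 0.303134
  stratum 3: (880/2840)²·16.7²/94 = 0.284861
  stratum 4: (860/2840)²·7.8²/207 = 0.0269513
V̂(ȳ_st) = 0.663548
SE(ȳ_st) = √0.663548 = 0.814585

ȳ_st ≈ 28.380, SE ≈ 0.815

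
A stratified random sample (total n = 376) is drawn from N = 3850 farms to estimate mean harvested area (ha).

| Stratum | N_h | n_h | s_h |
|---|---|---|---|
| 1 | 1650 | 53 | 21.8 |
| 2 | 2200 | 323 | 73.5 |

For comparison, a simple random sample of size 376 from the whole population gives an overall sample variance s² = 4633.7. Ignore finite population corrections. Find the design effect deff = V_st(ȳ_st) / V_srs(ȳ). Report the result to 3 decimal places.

V̂(ȳ_st) = Σ W_h² s_h²/n_h, with W_h = N_h/N and N = 3850:
  stratum 1: (1650/3850)²·21.8²/53 = 1.64696
  stratum 2: (2200/3850)²·73.5²/323 = 5.4613
V_st = 7.10826
V_srs = s²/n = 4633.7/376 = 12.3237
deff = V_st / V_srs = 7.10826/12.3237 = 0.5768

deff ≈ 0.577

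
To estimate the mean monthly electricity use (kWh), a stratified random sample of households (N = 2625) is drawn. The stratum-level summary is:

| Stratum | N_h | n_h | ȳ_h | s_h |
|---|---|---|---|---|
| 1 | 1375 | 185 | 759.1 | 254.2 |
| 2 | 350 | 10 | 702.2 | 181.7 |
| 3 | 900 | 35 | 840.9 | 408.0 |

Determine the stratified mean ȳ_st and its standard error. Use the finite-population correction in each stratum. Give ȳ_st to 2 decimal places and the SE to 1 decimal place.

ȳ_st ≈ 779.56, SE ≈ 26.0

ȳ_st = Σ W_h ȳ_h = (1375·759.1 + 350·702.2 + 900·840.9)/2625 = 779.55905
V̂(ȳ_st) = Σ W_h² (1 − n_h/N_h) s_h²/n_h, with W_h = N_h/N and N = 2625:
  stratum 1: (1375/2625)²·(1 − 185/1375)·254.2²/185 = 82.9412
  stratum 2: (350/2625)²·(1 − 10/350)·181.7²/10 = 57.0162
  stratum 3: (900/2625)²·(1 − 35/900)·408.0²/35 = 537.344
V̂(ȳ_st) = 677.301
SE(ȳ_st) = √677.301 = 26.025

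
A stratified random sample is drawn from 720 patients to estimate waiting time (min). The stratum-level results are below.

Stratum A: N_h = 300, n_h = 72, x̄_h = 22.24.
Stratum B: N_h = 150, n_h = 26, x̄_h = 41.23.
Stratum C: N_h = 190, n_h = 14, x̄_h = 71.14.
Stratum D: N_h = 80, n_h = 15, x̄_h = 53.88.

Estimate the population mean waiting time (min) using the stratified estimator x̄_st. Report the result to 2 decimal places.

N = Σ N_h = 720. Stratum weights W_h = N_h/N.
x̄_st = (300·22.24 + 150·41.23 + 190·71.14 + 80·53.88) / 720 = 42.6160

x̄_st ≈ 42.62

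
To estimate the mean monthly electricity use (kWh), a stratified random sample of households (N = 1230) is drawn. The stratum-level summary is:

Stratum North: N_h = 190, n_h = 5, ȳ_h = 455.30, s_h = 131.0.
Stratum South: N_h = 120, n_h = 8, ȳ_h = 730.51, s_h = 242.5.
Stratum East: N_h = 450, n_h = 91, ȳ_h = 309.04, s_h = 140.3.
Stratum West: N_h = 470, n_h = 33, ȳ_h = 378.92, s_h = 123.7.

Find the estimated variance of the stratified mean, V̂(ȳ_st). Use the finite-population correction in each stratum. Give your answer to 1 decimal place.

V̂(ȳ_st) ≈ 231.1

V̂(ȳ_st) = Σ W_h² (1 − n_h/N_h) s_h²/n_h, with W_h = N_h/N and N = 1230:
  stratum North: (190/1230)²·(1 − 5/190)·131.0²/5 = 79.7421
  stratum South: (120/1230)²·(1 − 8/120)·242.5²/8 = 65.3014
  stratum East: (450/1230)²·(1 − 91/450)·140.3²/91 = 23.0978
  stratum West: (470/1230)²·(1 − 33/470)·123.7²/33 = 62.9498
V̂(ȳ_st) = 231.091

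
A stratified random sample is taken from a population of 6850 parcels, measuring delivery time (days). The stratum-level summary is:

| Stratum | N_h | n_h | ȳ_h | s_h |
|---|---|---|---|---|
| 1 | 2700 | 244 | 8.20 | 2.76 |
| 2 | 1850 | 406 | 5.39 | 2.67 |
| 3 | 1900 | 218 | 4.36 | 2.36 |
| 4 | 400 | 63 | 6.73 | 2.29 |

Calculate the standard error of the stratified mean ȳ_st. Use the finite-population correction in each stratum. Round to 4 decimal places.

V̂(ȳ_st) = Σ W_h² (1 − n_h/N_h) s_h²/n_h, with W_h = N_h/N and N = 6850:
  stratum 1: (2700/6850)²·(1 − 244/2700)·2.76²/244 = 0.00441204
  stratum 2: (1850/6850)²·(1 − 406/1850)·2.67²/406 = 0.000999664
  stratum 3: (1900/6850)²·(1 − 218/1900)·2.36²/218 = 0.00174007
  stratum 4: (400/6850)²·(1 − 63/400)·2.29²/63 = 0.000239133
V̂(ȳ_st) = 0.0073909
SE(ȳ_st) = √0.0073909 = 0.0859704

SE(ȳ_st) ≈ 0.0860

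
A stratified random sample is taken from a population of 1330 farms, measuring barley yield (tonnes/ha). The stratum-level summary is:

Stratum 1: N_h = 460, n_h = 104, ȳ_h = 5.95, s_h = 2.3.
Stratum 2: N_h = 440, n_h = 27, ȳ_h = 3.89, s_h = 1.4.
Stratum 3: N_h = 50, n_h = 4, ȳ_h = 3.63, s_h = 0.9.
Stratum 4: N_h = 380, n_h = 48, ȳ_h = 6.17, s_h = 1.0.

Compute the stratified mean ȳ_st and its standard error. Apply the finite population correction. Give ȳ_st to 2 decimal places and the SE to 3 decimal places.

ȳ_st = Σ W_h ȳ_h = (460·5.95 + 440·3.89 + 50·3.63 + 380·6.17)/1330 = 5.24414
V̂(ȳ_st) = Σ W_h² (1 − n_h/N_h) s_h²/n_h, with W_h = N_h/N and N = 1330:
  stratum 1: (460/1330)²·(1 − 104/460)·2.3²/104 = 0.00470898
  stratum 2: (440/1330)²·(1 − 27/440)·1.4²/27 = 0.00745747
  stratum 3: (50/1330)²·(1 − 4/50)·0.9²/4 = 0.000263299
  stratum 4: (380/1330)²·(1 − 48/380)·1.0²/48 = 0.00148586
V̂(ȳ_st) = 0.0139156
SE(ȳ_st) = √0.0139156 = 0.117964

ȳ_st ≈ 5.24, SE ≈ 0.118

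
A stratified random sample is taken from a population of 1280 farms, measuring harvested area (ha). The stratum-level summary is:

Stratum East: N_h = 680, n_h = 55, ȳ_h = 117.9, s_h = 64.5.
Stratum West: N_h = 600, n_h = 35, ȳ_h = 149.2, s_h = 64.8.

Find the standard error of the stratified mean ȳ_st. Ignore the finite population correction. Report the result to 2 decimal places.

SE(ȳ_st) ≈ 6.91

V̂(ȳ_st) = Σ W_h² s_h²/n_h, with W_h = N_h/N and N = 1280:
  stratum East: (680/1280)²·64.5²/55 = 21.3479
  stratum West: (600/1280)²·64.8²/35 = 26.3612
V̂(ȳ_st) = 47.709
SE(ȳ_st) = √47.709 = 6.90717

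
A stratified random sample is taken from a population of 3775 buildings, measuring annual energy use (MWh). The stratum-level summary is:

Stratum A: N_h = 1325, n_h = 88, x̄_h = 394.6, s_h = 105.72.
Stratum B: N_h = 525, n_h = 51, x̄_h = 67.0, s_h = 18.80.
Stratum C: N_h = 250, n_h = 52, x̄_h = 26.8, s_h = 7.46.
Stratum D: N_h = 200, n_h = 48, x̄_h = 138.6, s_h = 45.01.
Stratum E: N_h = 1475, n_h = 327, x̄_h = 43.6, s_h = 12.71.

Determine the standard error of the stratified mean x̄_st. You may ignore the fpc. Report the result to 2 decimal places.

V̂(x̄_st) = Σ W_h² s_h²/n_h, with W_h = N_h/N and N = 3775:
  stratum A: (1325/3775)²·105.72²/88 = 15.6469
  stratum B: (525/3775)²·18.80²/51 = 0.134039
  stratum C: (250/3775)²·7.46²/52 = 0.00469375
  stratum D: (200/3775)²·45.01²/48 = 0.118468
  stratum E: (1475/3775)²·12.71²/327 = 0.0754212
V̂(x̄_st) = 15.9796
SE(x̄_st) = √15.9796 = 3.99744

SE(x̄_st) ≈ 4.00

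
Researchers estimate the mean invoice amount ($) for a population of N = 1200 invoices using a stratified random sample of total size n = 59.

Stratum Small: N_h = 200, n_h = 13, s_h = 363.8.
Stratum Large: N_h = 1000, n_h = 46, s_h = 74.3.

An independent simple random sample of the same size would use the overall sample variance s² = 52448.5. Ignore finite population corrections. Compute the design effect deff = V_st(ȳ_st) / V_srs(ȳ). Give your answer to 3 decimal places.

V̂(ȳ_st) = Σ W_h² s_h²/n_h, with W_h = N_h/N and N = 1200:
  stratum Small: (200/1200)²·363.8²/13 = 282.8
  stratum Large: (1000/1200)²·74.3²/46 = 83.3407
V_st = 366.141
V_srs = s²/n = 52448.5/59 = 888.958
deff = V_st / V_srs = 366.141/888.958 = 0.4119

deff ≈ 0.412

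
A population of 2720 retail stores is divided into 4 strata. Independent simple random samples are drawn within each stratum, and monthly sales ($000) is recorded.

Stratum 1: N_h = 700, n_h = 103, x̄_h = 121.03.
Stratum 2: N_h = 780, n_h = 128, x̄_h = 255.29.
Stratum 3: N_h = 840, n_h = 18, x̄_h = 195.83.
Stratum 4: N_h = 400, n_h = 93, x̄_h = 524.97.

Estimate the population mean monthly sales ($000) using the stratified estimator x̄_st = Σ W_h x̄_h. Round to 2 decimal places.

x̄_st ≈ 242.03

N = Σ N_h = 2720. Stratum weights W_h = N_h/N.
x̄_st = (700·121.03 + 780·255.29 + 840·195.83 + 400·524.97) / 2720 = 242.0340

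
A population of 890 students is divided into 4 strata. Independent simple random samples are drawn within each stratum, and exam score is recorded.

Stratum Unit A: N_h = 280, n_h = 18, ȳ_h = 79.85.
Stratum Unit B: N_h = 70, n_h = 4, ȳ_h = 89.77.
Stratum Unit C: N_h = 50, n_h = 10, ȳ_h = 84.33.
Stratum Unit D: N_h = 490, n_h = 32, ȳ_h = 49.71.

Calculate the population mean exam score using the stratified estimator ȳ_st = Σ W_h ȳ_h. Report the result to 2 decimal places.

N = Σ N_h = 890. Stratum weights W_h = N_h/N.
ȳ_st = (280·79.85 + 70·89.77 + 50·84.33 + 490·49.71) / 890 = 64.2880

ȳ_st ≈ 64.29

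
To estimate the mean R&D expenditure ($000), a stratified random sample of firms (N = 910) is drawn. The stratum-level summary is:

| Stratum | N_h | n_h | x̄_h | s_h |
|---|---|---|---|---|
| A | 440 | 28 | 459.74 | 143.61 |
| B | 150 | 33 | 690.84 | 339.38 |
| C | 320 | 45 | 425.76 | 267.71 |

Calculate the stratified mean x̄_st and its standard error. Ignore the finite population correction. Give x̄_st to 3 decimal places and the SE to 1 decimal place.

x̄_st = Σ W_h x̄_h = (440·459.74 + 150·690.84 + 320·425.76)/910 = 485.88440
V̂(x̄_st) = Σ W_h² s_h²/n_h, with W_h = N_h/N and N = 910:
  stratum A: (440/910)²·143.61²/28 = 172.2
  stratum B: (150/910)²·339.38²/33 = 94.8327
  stratum C: (320/910)²·267.71²/45 = 196.94
V̂(x̄_st) = 463.973
SE(x̄_st) = √463.973 = 21.54

x̄_st ≈ 485.884, SE ≈ 21.5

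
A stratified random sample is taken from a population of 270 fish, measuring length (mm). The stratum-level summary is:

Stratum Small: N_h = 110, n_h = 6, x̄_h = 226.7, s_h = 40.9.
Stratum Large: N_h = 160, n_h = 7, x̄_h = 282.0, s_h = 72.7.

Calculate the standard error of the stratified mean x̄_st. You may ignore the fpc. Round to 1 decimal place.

V̂(x̄_st) = Σ W_h² s_h²/n_h, with W_h = N_h/N and N = 270:
  stratum Small: (110/270)²·40.9²/6 = 46.2757
  stratum Large: (160/270)²·72.7²/7 = 265.145
V̂(x̄_st) = 311.421
SE(x̄_st) = √311.421 = 17.6471

SE(x̄_st) ≈ 17.6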